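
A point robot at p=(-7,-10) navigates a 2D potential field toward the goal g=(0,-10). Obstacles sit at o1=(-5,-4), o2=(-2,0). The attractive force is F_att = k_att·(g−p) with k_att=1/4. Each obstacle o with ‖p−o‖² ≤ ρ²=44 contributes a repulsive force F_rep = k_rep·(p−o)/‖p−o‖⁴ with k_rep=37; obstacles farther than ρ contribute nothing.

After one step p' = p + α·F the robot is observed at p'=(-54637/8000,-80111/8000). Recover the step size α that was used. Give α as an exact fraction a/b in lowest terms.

α = 1/10

F_att = 1/4·(g−p) = 1/4·(7,0) = (1.7500,0.0000)
o1: d²=40 ≤ ρ²=44; F_rep = 37·(-2,-6)/40² = (-0.0462,-0.1388)
o2: d²=125 > ρ²=44 → inactive
F = F_att + ΣF_rep = (1.7038,-0.1388)
Δp = p'−p = (0.1704,-0.0139); α = Δx/Fx = (1363/8000) / (1363/800) = 1/10
check: Δy/Fy = (-111/8000) / (-111/800) = 1/10 ✓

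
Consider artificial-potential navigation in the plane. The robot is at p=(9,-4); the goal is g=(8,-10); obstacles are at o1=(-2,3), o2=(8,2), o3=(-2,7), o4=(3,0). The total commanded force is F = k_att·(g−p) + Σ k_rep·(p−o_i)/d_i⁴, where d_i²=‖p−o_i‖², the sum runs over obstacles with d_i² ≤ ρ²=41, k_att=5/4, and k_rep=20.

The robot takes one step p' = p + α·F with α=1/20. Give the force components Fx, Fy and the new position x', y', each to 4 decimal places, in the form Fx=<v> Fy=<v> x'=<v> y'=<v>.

Fx=-1.2354 Fy=-7.5877 x'=8.9382 y'=-4.3794

F_att = 5/4·(g−p) = 5/4·(-1,-6) = (-1.2500,-7.5000)
o1: d²=170 > ρ²=41 → inactive
o2: d²=37 ≤ ρ²=41; F_rep = 20·(1,-6)/37² = (0.0146,-0.0877)
o3: d²=242 > ρ²=41 → inactive
o4: d²=52 > ρ²=41 → inactive
F = F_att + ΣF_rep = (-1.2354,-7.5877)
p' = p + 1/20·F = (8.9382,-4.3794)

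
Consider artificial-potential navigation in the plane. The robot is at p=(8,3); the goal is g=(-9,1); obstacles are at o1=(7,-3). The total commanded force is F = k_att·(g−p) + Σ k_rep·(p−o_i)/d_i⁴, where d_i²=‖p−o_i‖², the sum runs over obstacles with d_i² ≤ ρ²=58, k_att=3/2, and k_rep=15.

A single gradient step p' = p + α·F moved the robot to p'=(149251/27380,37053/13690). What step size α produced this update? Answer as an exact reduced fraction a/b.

F_att = 3/2·(g−p) = 3/2·(-17,-2) = (-25.5000,-3.0000)
o1: d²=37 ≤ ρ²=58; F_rep = 15·(1,6)/37² = (0.0110,0.0657)
F = F_att + ΣF_rep = (-25.4890,-2.9343)
Δp = p'−p = (-2.5489,-0.2934); α = Δx/Fx = (-69789/27380) / (-69789/2738) = 1/10
check: Δy/Fy = (-4017/13690) / (-4017/1369) = 1/10 ✓

α = 1/10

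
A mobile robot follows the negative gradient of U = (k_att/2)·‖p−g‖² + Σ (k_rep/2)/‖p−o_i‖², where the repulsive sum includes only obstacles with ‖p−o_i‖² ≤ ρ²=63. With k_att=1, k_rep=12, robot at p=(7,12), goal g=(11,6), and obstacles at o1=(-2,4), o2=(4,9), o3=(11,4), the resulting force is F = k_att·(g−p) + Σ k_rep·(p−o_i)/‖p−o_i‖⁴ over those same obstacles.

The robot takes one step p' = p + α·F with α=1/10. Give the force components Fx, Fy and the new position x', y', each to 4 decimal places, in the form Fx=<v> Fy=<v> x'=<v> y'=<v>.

Fx=4.1111 Fy=-5.8889 x'=7.4111 y'=11.4111

F_att = 1·(g−p) = 1·(4,-6) = (4.0000,-6.0000)
o1: d²=145 > ρ²=63 → inactive
o2: d²=18 ≤ ρ²=63; F_rep = 12·(3,3)/18² = (0.1111,0.1111)
o3: d²=80 > ρ²=63 → inactive
F = F_att + ΣF_rep = (4.1111,-5.8889)
p' = p + 1/10·F = (7.4111,11.4111)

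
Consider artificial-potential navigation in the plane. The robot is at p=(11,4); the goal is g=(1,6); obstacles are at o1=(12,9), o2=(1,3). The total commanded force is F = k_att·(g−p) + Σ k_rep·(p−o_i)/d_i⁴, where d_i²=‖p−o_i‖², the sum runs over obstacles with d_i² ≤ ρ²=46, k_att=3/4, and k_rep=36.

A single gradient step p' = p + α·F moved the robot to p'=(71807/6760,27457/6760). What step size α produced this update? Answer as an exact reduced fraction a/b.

F_att = 3/4·(g−p) = 3/4·(-10,2) = (-7.5000,1.5000)
o1: d²=26 ≤ ρ²=46; F_rep = 36·(-1,-5)/26² = (-0.0533,-0.2663)
o2: d²=101 > ρ²=46 → inactive
F = F_att + ΣF_rep = (-7.5533,1.2337)
Δp = p'−p = (-0.3777,0.0617); α = Δx/Fx = (-2553/6760) / (-2553/338) = 1/20
check: Δy/Fy = (417/6760) / (417/338) = 1/20 ✓

α = 1/20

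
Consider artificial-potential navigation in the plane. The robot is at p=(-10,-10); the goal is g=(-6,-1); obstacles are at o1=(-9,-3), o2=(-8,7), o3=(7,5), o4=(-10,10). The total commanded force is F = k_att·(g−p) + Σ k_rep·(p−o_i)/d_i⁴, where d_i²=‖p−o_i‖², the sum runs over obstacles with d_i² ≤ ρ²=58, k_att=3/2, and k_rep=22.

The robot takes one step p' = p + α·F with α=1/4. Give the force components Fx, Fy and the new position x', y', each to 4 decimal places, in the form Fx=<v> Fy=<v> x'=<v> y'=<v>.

Fx=5.9912 Fy=13.4384 x'=-8.5022 y'=-6.6404

F_att = 3/2·(g−p) = 3/2·(4,9) = (6.0000,13.5000)
o1: d²=50 ≤ ρ²=58; F_rep = 22·(-1,-7)/50² = (-0.0088,-0.0616)
o2: d²=293 > ρ²=58 → inactive
o3: d²=514 > ρ²=58 → inactive
o4: d²=400 > ρ²=58 → inactive
F = F_att + ΣF_rep = (5.9912,13.4384)
p' = p + 1/4·F = (-8.5022,-6.6404)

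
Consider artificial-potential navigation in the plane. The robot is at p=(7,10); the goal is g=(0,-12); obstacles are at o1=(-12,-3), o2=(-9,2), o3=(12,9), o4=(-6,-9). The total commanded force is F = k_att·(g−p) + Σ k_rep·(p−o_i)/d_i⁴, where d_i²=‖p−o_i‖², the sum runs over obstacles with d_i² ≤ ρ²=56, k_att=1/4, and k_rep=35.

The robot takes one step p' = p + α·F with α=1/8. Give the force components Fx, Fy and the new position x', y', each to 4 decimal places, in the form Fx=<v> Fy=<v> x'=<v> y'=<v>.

Fx=-2.0089 Fy=-5.4482 x'=6.7489 y'=9.3190

F_att = 1/4·(g−p) = 1/4·(-7,-22) = (-1.7500,-5.5000)
o1: d²=530 > ρ²=56 → inactive
o2: d²=320 > ρ²=56 → inactive
o3: d²=26 ≤ ρ²=56; F_rep = 35·(-5,1)/26² = (-0.2589,0.0518)
o4: d²=530 > ρ²=56 → inactive
F = F_att + ΣF_rep = (-2.0089,-5.4482)
p' = p + 1/8·F = (6.7489,9.3190)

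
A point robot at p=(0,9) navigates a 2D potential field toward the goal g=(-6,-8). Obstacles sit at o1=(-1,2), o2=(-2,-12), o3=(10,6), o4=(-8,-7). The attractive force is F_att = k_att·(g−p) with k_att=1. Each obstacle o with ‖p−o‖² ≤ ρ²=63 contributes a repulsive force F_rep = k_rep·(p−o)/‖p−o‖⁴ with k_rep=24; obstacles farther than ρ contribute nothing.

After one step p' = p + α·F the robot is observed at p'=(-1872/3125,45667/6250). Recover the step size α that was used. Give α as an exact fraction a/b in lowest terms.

F_att = 1·(g−p) = 1·(-6,-17) = (-6.0000,-17.0000)
o1: d²=50 ≤ ρ²=63; F_rep = 24·(1,7)/50² = (0.0096,0.0672)
o2: d²=445 > ρ²=63 → inactive
o3: d²=109 > ρ²=63 → inactive
o4: d²=320 > ρ²=63 → inactive
F = F_att + ΣF_rep = (-5.9904,-16.9328)
Δp = p'−p = (-0.5990,-1.6933); α = Δx/Fx = (-1872/3125) / (-3744/625) = 1/10
check: Δy/Fy = (-10583/6250) / (-10583/625) = 1/10 ✓

α = 1/10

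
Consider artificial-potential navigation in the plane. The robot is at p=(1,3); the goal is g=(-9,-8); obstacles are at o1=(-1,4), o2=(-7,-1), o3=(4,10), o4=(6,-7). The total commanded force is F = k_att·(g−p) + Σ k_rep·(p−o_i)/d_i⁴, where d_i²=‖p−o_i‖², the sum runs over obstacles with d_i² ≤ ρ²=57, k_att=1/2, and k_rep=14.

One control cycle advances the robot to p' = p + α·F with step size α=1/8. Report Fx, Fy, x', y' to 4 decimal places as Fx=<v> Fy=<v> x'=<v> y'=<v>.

F_att = 1/2·(g−p) = 1/2·(-10,-11) = (-5.0000,-5.5000)
o1: d²=5 ≤ ρ²=57; F_rep = 14·(2,-1)/5² = (1.1200,-0.5600)
o2: d²=80 > ρ²=57 → inactive
o3: d²=58 > ρ²=57 → inactive
o4: d²=125 > ρ²=57 → inactive
F = F_att + ΣF_rep = (-3.8800,-6.0600)
p' = p + 1/8·F = (0.5150,2.2425)

Fx=-3.8800 Fy=-6.0600 x'=0.5150 y'=2.2425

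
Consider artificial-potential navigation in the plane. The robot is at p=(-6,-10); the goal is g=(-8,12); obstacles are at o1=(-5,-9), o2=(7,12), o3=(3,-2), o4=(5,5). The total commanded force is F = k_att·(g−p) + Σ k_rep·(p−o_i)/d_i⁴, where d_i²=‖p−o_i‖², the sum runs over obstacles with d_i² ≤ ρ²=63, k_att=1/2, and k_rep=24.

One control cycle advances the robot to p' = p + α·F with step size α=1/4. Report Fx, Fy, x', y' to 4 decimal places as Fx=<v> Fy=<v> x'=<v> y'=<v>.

F_att = 1/2·(g−p) = 1/2·(-2,22) = (-1.0000,11.0000)
o1: d²=2 ≤ ρ²=63; F_rep = 24·(-1,-1)/2² = (-6.0000,-6.0000)
o2: d²=653 > ρ²=63 → inactive
o3: d²=145 > ρ²=63 → inactive
o4: d²=346 > ρ²=63 → inactive
F = F_att + ΣF_rep = (-7.0000,5.0000)
p' = p + 1/4·F = (-7.7500,-8.7500)

Fx=-7.0000 Fy=5.0000 x'=-7.7500 y'=-8.7500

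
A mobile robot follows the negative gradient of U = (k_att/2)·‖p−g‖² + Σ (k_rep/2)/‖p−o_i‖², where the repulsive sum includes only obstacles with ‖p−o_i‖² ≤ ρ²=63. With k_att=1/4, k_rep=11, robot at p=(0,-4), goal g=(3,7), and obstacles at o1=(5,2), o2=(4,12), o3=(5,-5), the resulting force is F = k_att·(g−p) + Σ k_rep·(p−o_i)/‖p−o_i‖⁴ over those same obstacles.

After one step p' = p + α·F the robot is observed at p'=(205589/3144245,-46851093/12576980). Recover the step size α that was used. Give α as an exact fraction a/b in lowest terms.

F_att = 1/4·(g−p) = 1/4·(3,11) = (0.7500,2.7500)
o1: d²=61 ≤ ρ²=63; F_rep = 11·(-5,-6)/61² = (-0.0148,-0.0177)
o2: d²=272 > ρ²=63 → inactive
o3: d²=26 ≤ ρ²=63; F_rep = 11·(-5,1)/26² = (-0.0814,0.0163)
F = F_att + ΣF_rep = (0.6539,2.7485)
Δp = p'−p = (0.0654,0.2749); α = Δx/Fx = (205589/3144245) / (411178/628849) = 1/10
check: Δy/Fy = (3456827/12576980) / (3456827/1257698) = 1/10 ✓

α = 1/10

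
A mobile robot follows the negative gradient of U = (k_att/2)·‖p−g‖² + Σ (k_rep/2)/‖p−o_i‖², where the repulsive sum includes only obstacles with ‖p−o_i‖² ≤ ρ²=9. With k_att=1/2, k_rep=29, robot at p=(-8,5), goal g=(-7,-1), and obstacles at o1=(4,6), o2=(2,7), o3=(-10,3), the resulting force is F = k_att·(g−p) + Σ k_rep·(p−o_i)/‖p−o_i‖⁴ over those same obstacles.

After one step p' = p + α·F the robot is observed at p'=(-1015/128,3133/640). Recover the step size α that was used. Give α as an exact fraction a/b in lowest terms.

F_att = 1/2·(g−p) = 1/2·(1,-6) = (0.5000,-3.0000)
o1: d²=145 > ρ²=9 → inactive
o2: d²=104 > ρ²=9 → inactive
o3: d²=8 ≤ ρ²=9; F_rep = 29·(2,2)/8² = (0.9062,0.9062)
F = F_att + ΣF_rep = (1.4062,-2.0938)
Δp = p'−p = (0.0703,-0.1047); α = Δx/Fx = (9/128) / (45/32) = 1/20
check: Δy/Fy = (-67/640) / (-67/32) = 1/20 ✓

α = 1/20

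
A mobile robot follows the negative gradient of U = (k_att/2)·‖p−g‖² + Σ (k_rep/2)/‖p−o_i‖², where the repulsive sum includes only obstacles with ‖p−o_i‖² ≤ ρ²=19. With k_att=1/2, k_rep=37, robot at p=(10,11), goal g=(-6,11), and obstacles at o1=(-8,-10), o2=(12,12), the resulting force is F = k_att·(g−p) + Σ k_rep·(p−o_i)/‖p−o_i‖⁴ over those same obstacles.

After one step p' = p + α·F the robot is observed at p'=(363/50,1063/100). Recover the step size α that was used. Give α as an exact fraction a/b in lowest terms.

F_att = 1/2·(g−p) = 1/2·(-16,0) = (-8.0000,0.0000)
o1: d²=765 > ρ²=19 → inactive
o2: d²=5 ≤ ρ²=19; F_rep = 37·(-2,-1)/5² = (-2.9600,-1.4800)
F = F_att + ΣF_rep = (-10.9600,-1.4800)
Δp = p'−p = (-2.7400,-0.3700); α = Δx/Fx = (-137/50) / (-274/25) = 1/4
check: Δy/Fy = (-37/100) / (-37/25) = 1/4 ✓

α = 1/4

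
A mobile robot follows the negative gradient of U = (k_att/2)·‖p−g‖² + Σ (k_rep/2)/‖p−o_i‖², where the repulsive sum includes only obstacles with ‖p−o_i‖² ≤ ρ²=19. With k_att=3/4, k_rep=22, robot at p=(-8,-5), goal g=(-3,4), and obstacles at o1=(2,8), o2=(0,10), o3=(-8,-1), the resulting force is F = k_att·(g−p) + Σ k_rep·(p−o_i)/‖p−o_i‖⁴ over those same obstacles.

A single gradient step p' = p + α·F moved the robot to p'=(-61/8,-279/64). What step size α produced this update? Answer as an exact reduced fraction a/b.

F_att = 3/4·(g−p) = 3/4·(5,9) = (3.7500,6.7500)
o1: d²=269 > ρ²=19 → inactive
o2: d²=289 > ρ²=19 → inactive
o3: d²=16 ≤ ρ²=19; F_rep = 22·(0,-4)/16² = (0.0000,-0.3438)
F = F_att + ΣF_rep = (3.7500,6.4062)
Δp = p'−p = (0.3750,0.6406); α = Δx/Fx = (3/8) / (15/4) = 1/10
check: Δy/Fy = (41/64) / (205/32) = 1/10 ✓

α = 1/10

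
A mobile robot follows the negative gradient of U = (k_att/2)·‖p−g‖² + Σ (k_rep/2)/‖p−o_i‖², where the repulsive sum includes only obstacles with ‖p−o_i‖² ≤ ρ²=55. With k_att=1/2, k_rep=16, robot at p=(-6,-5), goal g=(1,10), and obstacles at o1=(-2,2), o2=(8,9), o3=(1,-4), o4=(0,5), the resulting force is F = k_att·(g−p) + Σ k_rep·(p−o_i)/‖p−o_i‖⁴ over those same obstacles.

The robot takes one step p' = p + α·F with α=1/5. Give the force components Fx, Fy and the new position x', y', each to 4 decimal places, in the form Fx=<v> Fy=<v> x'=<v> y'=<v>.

Fx=3.4552 Fy=7.4936 x'=-5.3090 y'=-3.5013

F_att = 1/2·(g−p) = 1/2·(7,15) = (3.5000,7.5000)
o1: d²=65 > ρ²=55 → inactive
o2: d²=392 > ρ²=55 → inactive
o3: d²=50 ≤ ρ²=55; F_rep = 16·(-7,-1)/50² = (-0.0448,-0.0064)
o4: d²=136 > ρ²=55 → inactive
F = F_att + ΣF_rep = (3.4552,7.4936)
p' = p + 1/5·F = (-5.3090,-3.5013)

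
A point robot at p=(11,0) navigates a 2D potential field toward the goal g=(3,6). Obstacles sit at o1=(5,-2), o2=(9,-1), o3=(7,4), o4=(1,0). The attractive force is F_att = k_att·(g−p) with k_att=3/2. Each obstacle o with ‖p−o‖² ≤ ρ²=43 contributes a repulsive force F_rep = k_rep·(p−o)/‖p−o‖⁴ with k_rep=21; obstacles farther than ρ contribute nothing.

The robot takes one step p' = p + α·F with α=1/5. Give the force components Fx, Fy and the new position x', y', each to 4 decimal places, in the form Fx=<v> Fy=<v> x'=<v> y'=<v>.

F_att = 3/2·(g−p) = 3/2·(-8,6) = (-12.0000,9.0000)
o1: d²=40 ≤ ρ²=43; F_rep = 21·(6,2)/40² = (0.0788,0.0262)
o2: d²=5 ≤ ρ²=43; F_rep = 21·(2,1)/5² = (1.6800,0.8400)
o3: d²=32 ≤ ρ²=43; F_rep = 21·(4,-4)/32² = (0.0820,-0.0820)
o4: d²=100 > ρ²=43 → inactive
F = F_att + ΣF_rep = (-10.1592,9.7842)
p' = p + 1/5·F = (8.9682,1.9568)

Fx=-10.1592 Fy=9.7842 x'=8.9682 y'=1.9568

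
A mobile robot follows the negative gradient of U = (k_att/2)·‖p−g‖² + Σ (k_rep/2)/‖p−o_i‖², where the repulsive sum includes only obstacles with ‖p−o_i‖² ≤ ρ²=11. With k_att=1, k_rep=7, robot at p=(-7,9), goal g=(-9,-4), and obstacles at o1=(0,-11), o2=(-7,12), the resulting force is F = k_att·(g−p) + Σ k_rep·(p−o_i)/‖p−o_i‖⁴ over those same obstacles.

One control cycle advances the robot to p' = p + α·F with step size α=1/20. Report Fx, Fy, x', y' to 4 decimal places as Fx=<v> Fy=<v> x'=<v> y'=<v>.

F_att = 1·(g−p) = 1·(-2,-13) = (-2.0000,-13.0000)
o1: d²=449 > ρ²=11 → inactive
o2: d²=9 ≤ ρ²=11; F_rep = 7·(0,-3)/9² = (0.0000,-0.2593)
F = F_att + ΣF_rep = (-2.0000,-13.2593)
p' = p + 1/20·F = (-7.1000,8.3370)

Fx=-2.0000 Fy=-13.2593 x'=-7.1000 y'=8.3370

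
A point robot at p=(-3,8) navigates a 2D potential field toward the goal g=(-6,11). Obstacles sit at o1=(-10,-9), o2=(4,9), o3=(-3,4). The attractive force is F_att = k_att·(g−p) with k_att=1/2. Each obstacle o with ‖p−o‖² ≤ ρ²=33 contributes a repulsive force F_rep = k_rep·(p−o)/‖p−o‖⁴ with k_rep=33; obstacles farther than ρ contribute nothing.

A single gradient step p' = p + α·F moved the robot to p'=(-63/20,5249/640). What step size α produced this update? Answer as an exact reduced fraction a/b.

α = 1/10

F_att = 1/2·(g−p) = 1/2·(-3,3) = (-1.5000,1.5000)
o1: d²=338 > ρ²=33 → inactive
o2: d²=50 > ρ²=33 → inactive
o3: d²=16 ≤ ρ²=33; F_rep = 33·(0,4)/16² = (0.0000,0.5156)
F = F_att + ΣF_rep = (-1.5000,2.0156)
Δp = p'−p = (-0.1500,0.2016); α = Δx/Fx = (-3/20) / (-3/2) = 1/10
check: Δy/Fy = (129/640) / (129/64) = 1/10 ✓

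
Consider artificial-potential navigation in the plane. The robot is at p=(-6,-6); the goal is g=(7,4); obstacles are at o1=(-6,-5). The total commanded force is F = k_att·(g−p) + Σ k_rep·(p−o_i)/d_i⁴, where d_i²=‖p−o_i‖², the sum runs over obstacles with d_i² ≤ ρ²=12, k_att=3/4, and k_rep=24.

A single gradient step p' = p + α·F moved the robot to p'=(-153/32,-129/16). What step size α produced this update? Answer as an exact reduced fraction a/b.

α = 1/8

F_att = 3/4·(g−p) = 3/4·(13,10) = (9.7500,7.5000)
o1: d²=1 ≤ ρ²=12; F_rep = 24·(0,-1)/1² = (0.0000,-24.0000)
F = F_att + ΣF_rep = (9.7500,-16.5000)
Δp = p'−p = (1.2188,-2.0625); α = Δx/Fx = (39/32) / (39/4) = 1/8
check: Δy/Fy = (-33/16) / (-33/2) = 1/8 ✓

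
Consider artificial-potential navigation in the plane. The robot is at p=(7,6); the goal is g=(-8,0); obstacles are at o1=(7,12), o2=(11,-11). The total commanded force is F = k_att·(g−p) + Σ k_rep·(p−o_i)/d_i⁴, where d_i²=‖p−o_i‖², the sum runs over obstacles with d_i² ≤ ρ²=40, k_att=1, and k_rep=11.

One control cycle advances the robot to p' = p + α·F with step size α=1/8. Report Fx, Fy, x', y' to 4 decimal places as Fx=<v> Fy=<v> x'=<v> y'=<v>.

F_att = 1·(g−p) = 1·(-15,-6) = (-15.0000,-6.0000)
o1: d²=36 ≤ ρ²=40; F_rep = 11·(0,-6)/36² = (0.0000,-0.0509)
o2: d²=305 > ρ²=40 → inactive
F = F_att + ΣF_rep = (-15.0000,-6.0509)
p' = p + 1/8·F = (5.1250,5.2436)

Fx=-15.0000 Fy=-6.0509 x'=5.1250 y'=5.2436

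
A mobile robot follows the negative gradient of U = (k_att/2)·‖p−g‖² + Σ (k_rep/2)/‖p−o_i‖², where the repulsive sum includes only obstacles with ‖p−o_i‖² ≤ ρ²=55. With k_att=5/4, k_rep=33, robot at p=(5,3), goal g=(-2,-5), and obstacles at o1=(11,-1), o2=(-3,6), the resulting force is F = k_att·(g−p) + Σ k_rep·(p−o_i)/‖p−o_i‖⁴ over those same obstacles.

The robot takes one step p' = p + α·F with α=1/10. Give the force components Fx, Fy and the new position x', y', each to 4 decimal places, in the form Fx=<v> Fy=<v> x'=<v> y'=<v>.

F_att = 5/4·(g−p) = 5/4·(-7,-8) = (-8.7500,-10.0000)
o1: d²=52 ≤ ρ²=55; F_rep = 33·(-6,4)/52² = (-0.0732,0.0488)
o2: d²=73 > ρ²=55 → inactive
F = F_att + ΣF_rep = (-8.8232,-9.9512)
p' = p + 1/10·F = (4.1177,2.0049)

Fx=-8.8232 Fy=-9.9512 x'=4.1177 y'=2.0049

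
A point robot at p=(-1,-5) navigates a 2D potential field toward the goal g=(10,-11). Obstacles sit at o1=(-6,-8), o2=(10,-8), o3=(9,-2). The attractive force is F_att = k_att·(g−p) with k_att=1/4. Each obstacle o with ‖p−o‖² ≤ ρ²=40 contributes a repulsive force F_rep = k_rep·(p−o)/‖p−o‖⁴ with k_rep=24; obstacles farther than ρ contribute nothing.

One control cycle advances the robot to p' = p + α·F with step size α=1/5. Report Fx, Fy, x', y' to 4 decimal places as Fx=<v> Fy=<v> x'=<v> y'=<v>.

F_att = 1/4·(g−p) = 1/4·(11,-6) = (2.7500,-1.5000)
o1: d²=34 ≤ ρ²=40; F_rep = 24·(5,3)/34² = (0.1038,0.0623)
o2: d²=130 > ρ²=40 → inactive
o3: d²=109 > ρ²=40 → inactive
F = F_att + ΣF_rep = (2.8538,-1.4377)
p' = p + 1/5·F = (-0.4292,-5.2875)

Fx=2.8538 Fy=-1.4377 x'=-0.4292 y'=-5.2875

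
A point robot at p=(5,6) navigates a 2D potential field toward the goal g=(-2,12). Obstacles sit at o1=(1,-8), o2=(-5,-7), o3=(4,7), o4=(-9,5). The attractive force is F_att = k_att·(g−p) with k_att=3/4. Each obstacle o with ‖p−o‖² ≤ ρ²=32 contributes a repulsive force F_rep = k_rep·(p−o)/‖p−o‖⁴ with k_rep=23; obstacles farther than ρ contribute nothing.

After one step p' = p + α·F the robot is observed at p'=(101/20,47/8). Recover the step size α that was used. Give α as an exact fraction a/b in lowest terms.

F_att = 3/4·(g−p) = 3/4·(-7,6) = (-5.2500,4.5000)
o1: d²=212 > ρ²=32 → inactive
o2: d²=269 > ρ²=32 → inactive
o3: d²=2 ≤ ρ²=32; F_rep = 23·(1,-1)/2² = (5.7500,-5.7500)
o4: d²=197 > ρ²=32 → inactive
F = F_att + ΣF_rep = (0.5000,-1.2500)
Δp = p'−p = (0.0500,-0.1250); α = Δx/Fx = (1/20) / (1/2) = 1/10
check: Δy/Fy = (-1/8) / (-5/4) = 1/10 ✓

α = 1/10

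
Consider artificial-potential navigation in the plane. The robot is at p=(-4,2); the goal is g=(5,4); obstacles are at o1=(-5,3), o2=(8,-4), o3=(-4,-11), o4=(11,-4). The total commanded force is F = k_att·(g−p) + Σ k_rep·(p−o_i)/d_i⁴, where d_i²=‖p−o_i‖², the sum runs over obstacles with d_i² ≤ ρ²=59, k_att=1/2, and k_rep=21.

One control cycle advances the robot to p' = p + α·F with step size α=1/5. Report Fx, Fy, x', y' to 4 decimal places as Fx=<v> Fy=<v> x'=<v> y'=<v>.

Fx=9.7500 Fy=-4.2500 x'=-2.0500 y'=1.1500

F_att = 1/2·(g−p) = 1/2·(9,2) = (4.5000,1.0000)
o1: d²=2 ≤ ρ²=59; F_rep = 21·(1,-1)/2² = (5.2500,-5.2500)
o2: d²=180 > ρ²=59 → inactive
o3: d²=169 > ρ²=59 → inactive
o4: d²=261 > ρ²=59 → inactive
F = F_att + ΣF_rep = (9.7500,-4.2500)
p' = p + 1/5·F = (-2.0500,1.1500)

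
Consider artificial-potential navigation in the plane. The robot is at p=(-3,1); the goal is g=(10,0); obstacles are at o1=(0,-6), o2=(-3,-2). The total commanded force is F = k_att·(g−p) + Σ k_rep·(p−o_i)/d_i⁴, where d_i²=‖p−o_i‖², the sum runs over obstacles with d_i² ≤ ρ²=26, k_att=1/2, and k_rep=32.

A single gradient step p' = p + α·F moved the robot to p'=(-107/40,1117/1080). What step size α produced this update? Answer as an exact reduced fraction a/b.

F_att = 1/2·(g−p) = 1/2·(13,-1) = (6.5000,-0.5000)
o1: d²=58 > ρ²=26 → inactive
o2: d²=9 ≤ ρ²=26; F_rep = 32·(0,3)/9² = (0.0000,1.1852)
F = F_att + ΣF_rep = (6.5000,0.6852)
Δp = p'−p = (0.3250,0.0343); α = Δx/Fx = (13/40) / (13/2) = 1/20
check: Δy/Fy = (37/1080) / (37/54) = 1/20 ✓

α = 1/20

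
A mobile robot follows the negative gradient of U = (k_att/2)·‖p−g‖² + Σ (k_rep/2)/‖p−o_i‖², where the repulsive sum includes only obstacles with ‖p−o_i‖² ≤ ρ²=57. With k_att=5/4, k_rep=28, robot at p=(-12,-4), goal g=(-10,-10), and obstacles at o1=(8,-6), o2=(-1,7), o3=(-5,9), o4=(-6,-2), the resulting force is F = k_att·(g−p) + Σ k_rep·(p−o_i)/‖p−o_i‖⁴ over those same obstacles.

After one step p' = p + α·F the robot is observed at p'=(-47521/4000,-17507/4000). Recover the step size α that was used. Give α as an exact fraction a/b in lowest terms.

F_att = 5/4·(g−p) = 5/4·(2,-6) = (2.5000,-7.5000)
o1: d²=404 > ρ²=57 → inactive
o2: d²=242 > ρ²=57 → inactive
o3: d²=218 > ρ²=57 → inactive
o4: d²=40 ≤ ρ²=57; F_rep = 28·(-6,-2)/40² = (-0.1050,-0.0350)
F = F_att + ΣF_rep = (2.3950,-7.5350)
Δp = p'−p = (0.1197,-0.3767); α = Δx/Fx = (479/4000) / (479/200) = 1/20
check: Δy/Fy = (-1507/4000) / (-1507/200) = 1/20 ✓

α = 1/20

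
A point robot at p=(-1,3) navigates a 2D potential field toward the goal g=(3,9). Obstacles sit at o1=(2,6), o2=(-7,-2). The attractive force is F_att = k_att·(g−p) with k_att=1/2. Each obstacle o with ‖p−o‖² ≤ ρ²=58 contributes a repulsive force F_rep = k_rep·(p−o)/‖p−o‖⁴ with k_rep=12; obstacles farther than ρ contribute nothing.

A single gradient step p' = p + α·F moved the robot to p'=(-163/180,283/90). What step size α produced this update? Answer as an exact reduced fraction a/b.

α = 1/20

F_att = 1/2·(g−p) = 1/2·(4,6) = (2.0000,3.0000)
o1: d²=18 ≤ ρ²=58; F_rep = 12·(-3,-3)/18² = (-0.1111,-0.1111)
o2: d²=61 > ρ²=58 → inactive
F = F_att + ΣF_rep = (1.8889,2.8889)
Δp = p'−p = (0.0944,0.1444); α = Δx/Fx = (17/180) / (17/9) = 1/20
check: Δy/Fy = (13/90) / (26/9) = 1/20 ✓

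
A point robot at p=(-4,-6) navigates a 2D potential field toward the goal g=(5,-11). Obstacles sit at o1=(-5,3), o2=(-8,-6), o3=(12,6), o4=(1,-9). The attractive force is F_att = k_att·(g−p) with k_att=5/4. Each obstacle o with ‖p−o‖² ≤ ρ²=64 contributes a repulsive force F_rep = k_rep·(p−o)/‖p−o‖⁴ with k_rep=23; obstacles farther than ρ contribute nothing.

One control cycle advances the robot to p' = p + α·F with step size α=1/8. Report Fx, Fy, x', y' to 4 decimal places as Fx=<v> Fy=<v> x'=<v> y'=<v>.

Fx=11.5099 Fy=-6.1903 x'=-2.5613 y'=-6.7738

F_att = 5/4·(g−p) = 5/4·(9,-5) = (11.2500,-6.2500)
o1: d²=82 > ρ²=64 → inactive
o2: d²=16 ≤ ρ²=64; F_rep = 23·(4,0)/16² = (0.3594,0.0000)
o3: d²=400 > ρ²=64 → inactive
o4: d²=34 ≤ ρ²=64; F_rep = 23·(-5,3)/34² = (-0.0995,0.0597)
F = F_att + ΣF_rep = (11.5099,-6.1903)
p' = p + 1/8·F = (-2.5613,-6.7738)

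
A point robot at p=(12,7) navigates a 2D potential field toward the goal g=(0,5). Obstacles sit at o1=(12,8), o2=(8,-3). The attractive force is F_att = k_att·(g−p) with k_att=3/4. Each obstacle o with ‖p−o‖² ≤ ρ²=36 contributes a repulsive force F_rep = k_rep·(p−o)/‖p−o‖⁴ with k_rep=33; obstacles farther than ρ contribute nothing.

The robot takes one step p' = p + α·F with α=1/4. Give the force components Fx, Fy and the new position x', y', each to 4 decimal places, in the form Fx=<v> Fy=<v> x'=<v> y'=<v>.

F_att = 3/4·(g−p) = 3/4·(-12,-2) = (-9.0000,-1.5000)
o1: d²=1 ≤ ρ²=36; F_rep = 33·(0,-1)/1² = (0.0000,-33.0000)
o2: d²=116 > ρ²=36 → inactive
F = F_att + ΣF_rep = (-9.0000,-34.5000)
p' = p + 1/4·F = (9.7500,-1.6250)

Fx=-9.0000 Fy=-34.5000 x'=9.7500 y'=-1.6250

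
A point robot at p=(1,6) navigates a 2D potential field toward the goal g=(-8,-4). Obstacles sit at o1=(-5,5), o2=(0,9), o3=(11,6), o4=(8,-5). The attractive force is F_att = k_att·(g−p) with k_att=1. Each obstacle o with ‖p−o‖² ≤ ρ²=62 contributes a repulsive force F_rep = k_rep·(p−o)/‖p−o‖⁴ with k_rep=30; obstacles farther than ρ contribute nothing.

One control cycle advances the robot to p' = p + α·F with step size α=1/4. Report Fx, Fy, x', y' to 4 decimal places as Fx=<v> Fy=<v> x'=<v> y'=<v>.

Fx=-8.5685 Fy=-10.8781 x'=-1.1421 y'=3.2805

F_att = 1·(g−p) = 1·(-9,-10) = (-9.0000,-10.0000)
o1: d²=37 ≤ ρ²=62; F_rep = 30·(6,1)/37² = (0.1315,0.0219)
o2: d²=10 ≤ ρ²=62; F_rep = 30·(1,-3)/10² = (0.3000,-0.9000)
o3: d²=100 > ρ²=62 → inactive
o4: d²=170 > ρ²=62 → inactive
F = F_att + ΣF_rep = (-8.5685,-10.8781)
p' = p + 1/4·F = (-1.1421,3.2805)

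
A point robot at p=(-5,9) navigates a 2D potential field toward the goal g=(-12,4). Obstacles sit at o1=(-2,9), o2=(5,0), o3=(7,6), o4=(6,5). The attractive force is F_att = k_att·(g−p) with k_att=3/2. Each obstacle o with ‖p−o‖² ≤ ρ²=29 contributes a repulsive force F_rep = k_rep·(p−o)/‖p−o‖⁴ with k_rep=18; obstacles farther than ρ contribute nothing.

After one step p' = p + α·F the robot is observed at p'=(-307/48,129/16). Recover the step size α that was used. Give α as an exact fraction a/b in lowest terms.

F_att = 3/2·(g−p) = 3/2·(-7,-5) = (-10.5000,-7.5000)
o1: d²=9 ≤ ρ²=29; F_rep = 18·(-3,0)/9² = (-0.6667,0.0000)
o2: d²=181 > ρ²=29 → inactive
o3: d²=153 > ρ²=29 → inactive
o4: d²=137 > ρ²=29 → inactive
F = F_att + ΣF_rep = (-11.1667,-7.5000)
Δp = p'−p = (-1.3958,-0.9375); α = Δx/Fx = (-67/48) / (-67/6) = 1/8
check: Δy/Fy = (-15/16) / (-15/2) = 1/8 ✓

α = 1/8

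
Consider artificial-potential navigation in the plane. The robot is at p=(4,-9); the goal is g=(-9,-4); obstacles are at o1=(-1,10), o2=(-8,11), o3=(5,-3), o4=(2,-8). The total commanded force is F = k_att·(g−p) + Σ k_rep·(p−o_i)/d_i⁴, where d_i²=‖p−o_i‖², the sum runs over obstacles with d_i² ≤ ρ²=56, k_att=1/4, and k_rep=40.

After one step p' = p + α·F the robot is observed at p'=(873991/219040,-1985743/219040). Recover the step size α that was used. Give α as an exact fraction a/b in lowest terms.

F_att = 1/4·(g−p) = 1/4·(-13,5) = (-3.2500,1.2500)
o1: d²=386 > ρ²=56 → inactive
o2: d²=544 > ρ²=56 → inactive
o3: d²=37 ≤ ρ²=56; F_rep = 40·(-1,-6)/37² = (-0.0292,-0.1753)
o4: d²=5 ≤ ρ²=56; F_rep = 40·(2,-1)/5² = (3.2000,-1.6000)
F = F_att + ΣF_rep = (-0.0792,-0.5253)
Δp = p'−p = (-0.0099,-0.0657); α = Δx/Fx = (-2169/219040) / (-2169/27380) = 1/8
check: Δy/Fy = (-14383/219040) / (-14383/27380) = 1/8 ✓

α = 1/8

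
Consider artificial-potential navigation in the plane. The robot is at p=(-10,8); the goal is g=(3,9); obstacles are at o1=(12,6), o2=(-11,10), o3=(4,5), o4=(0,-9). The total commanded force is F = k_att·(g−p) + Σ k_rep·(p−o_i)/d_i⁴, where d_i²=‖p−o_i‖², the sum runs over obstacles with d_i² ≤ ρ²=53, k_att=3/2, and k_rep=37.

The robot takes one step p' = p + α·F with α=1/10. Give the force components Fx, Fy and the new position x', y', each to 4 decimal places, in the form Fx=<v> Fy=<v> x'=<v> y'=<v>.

Fx=20.9800 Fy=-1.4600 x'=-7.9020 y'=7.8540

F_att = 3/2·(g−p) = 3/2·(13,1) = (19.5000,1.5000)
o1: d²=488 > ρ²=53 → inactive
o2: d²=5 ≤ ρ²=53; F_rep = 37·(1,-2)/5² = (1.4800,-2.9600)
o3: d²=205 > ρ²=53 → inactive
o4: d²=389 > ρ²=53 → inactive
F = F_att + ΣF_rep = (20.9800,-1.4600)
p' = p + 1/10·F = (-7.9020,7.8540)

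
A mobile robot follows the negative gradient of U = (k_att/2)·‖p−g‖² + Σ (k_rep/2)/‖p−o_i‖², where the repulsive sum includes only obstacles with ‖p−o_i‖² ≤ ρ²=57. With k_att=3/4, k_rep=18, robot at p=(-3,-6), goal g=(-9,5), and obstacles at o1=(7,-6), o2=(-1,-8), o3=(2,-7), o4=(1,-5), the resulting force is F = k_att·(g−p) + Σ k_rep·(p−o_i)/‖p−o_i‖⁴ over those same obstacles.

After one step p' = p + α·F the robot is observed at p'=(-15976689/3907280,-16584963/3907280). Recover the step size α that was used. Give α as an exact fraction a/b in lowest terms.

F_att = 3/4·(g−p) = 3/4·(-6,11) = (-4.5000,8.2500)
o1: d²=100 > ρ²=57 → inactive
o2: d²=8 ≤ ρ²=57; F_rep = 18·(-2,2)/8² = (-0.5625,0.5625)
o3: d²=26 ≤ ρ²=57; F_rep = 18·(-5,1)/26² = (-0.1331,0.0266)
o4: d²=17 ≤ ρ²=57; F_rep = 18·(-4,-1)/17² = (-0.2491,-0.0623)
F = F_att + ΣF_rep = (-5.4448,8.7768)
Δp = p'−p = (-1.0890,1.7554); α = Δx/Fx = (-4254849/3907280) / (-4254849/781456) = 1/5
check: Δy/Fy = (6858717/3907280) / (6858717/781456) = 1/5 ✓

α = 1/5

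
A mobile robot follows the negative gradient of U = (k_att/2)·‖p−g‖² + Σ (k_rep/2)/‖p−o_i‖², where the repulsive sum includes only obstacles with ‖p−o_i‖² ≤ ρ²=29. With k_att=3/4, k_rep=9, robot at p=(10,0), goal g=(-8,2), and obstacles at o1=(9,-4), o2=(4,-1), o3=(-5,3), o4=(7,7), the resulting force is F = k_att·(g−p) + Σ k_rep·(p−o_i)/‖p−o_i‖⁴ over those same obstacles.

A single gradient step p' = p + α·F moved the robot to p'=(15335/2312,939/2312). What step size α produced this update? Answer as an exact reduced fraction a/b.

F_att = 3/4·(g−p) = 3/4·(-18,2) = (-13.5000,1.5000)
o1: d²=17 ≤ ρ²=29; F_rep = 9·(1,4)/17² = (0.0311,0.1246)
o2: d²=37 > ρ²=29 → inactive
o3: d²=234 > ρ²=29 → inactive
o4: d²=58 > ρ²=29 → inactive
F = F_att + ΣF_rep = (-13.4689,1.6246)
Δp = p'−p = (-3.3672,0.4061); α = Δx/Fx = (-7785/2312) / (-7785/578) = 1/4
check: Δy/Fy = (939/2312) / (939/578) = 1/4 ✓

α = 1/4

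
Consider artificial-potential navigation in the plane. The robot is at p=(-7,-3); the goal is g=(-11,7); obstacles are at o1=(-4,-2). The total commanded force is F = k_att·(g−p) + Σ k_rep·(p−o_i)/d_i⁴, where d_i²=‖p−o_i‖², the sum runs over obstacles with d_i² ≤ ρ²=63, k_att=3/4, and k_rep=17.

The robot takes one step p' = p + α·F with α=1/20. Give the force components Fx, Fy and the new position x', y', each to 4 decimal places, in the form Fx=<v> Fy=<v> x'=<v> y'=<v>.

F_att = 3/4·(g−p) = 3/4·(-4,10) = (-3.0000,7.5000)
o1: d²=10 ≤ ρ²=63; F_rep = 17·(-3,-1)/10² = (-0.5100,-0.1700)
F = F_att + ΣF_rep = (-3.5100,7.3300)
p' = p + 1/20·F = (-7.1755,-2.6335)

Fx=-3.5100 Fy=7.3300 x'=-7.1755 y'=-2.6335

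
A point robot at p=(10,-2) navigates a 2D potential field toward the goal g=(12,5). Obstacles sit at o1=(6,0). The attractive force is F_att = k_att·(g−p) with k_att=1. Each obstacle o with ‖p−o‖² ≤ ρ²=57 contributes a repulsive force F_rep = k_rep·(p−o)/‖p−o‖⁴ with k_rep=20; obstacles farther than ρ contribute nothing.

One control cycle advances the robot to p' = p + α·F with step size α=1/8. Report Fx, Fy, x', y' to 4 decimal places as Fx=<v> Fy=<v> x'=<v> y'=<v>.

F_att = 1·(g−p) = 1·(2,7) = (2.0000,7.0000)
o1: d²=20 ≤ ρ²=57; F_rep = 20·(4,-2)/20² = (0.2000,-0.1000)
F = F_att + ΣF_rep = (2.2000,6.9000)
p' = p + 1/8·F = (10.2750,-1.1375)

Fx=2.2000 Fy=6.9000 x'=10.2750 y'=-1.1375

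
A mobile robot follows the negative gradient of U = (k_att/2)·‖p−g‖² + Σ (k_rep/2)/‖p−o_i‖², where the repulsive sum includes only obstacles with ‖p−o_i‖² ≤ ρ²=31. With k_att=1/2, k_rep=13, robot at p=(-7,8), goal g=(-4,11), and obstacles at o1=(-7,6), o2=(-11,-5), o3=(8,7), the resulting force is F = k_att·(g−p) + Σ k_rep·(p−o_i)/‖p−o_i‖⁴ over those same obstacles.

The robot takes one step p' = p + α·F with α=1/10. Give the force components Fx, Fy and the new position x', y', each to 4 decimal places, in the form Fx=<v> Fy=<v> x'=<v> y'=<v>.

Fx=1.5000 Fy=3.1250 x'=-6.8500 y'=8.3125

F_att = 1/2·(g−p) = 1/2·(3,3) = (1.5000,1.5000)
o1: d²=4 ≤ ρ²=31; F_rep = 13·(0,2)/4² = (0.0000,1.6250)
o2: d²=185 > ρ²=31 → inactive
o3: d²=226 > ρ²=31 → inactive
F = F_att + ΣF_rep = (1.5000,3.1250)
p' = p + 1/10·F = (-6.8500,8.3125)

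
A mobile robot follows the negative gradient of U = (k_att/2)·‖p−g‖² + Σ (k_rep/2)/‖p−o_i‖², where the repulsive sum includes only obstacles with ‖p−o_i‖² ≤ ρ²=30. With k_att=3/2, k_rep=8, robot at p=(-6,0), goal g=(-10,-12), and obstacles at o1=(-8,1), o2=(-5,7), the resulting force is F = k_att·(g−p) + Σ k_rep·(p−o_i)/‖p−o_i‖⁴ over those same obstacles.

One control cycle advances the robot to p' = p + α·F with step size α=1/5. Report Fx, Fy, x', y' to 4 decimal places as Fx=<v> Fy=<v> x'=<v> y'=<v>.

Fx=-5.3600 Fy=-18.3200 x'=-7.0720 y'=-3.6640

F_att = 3/2·(g−p) = 3/2·(-4,-12) = (-6.0000,-18.0000)
o1: d²=5 ≤ ρ²=30; F_rep = 8·(2,-1)/5² = (0.6400,-0.3200)
o2: d²=50 > ρ²=30 → inactive
F = F_att + ΣF_rep = (-5.3600,-18.3200)
p' = p + 1/5·F = (-7.0720,-3.6640)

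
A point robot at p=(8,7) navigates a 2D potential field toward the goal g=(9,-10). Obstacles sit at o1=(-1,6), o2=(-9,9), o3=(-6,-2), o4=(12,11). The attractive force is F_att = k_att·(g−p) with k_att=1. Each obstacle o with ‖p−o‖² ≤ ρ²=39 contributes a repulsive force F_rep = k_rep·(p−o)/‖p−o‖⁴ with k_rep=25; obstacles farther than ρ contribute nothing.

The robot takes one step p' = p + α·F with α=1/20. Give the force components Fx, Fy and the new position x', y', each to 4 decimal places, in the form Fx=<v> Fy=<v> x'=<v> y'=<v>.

Fx=0.9023 Fy=-17.0977 x'=8.0451 y'=6.1451

F_att = 1·(g−p) = 1·(1,-17) = (1.0000,-17.0000)
o1: d²=82 > ρ²=39 → inactive
o2: d²=293 > ρ²=39 → inactive
o3: d²=277 > ρ²=39 → inactive
o4: d²=32 ≤ ρ²=39; F_rep = 25·(-4,-4)/32² = (-0.0977,-0.0977)
F = F_att + ΣF_rep = (0.9023,-17.0977)
p' = p + 1/20·F = (8.0451,6.1451)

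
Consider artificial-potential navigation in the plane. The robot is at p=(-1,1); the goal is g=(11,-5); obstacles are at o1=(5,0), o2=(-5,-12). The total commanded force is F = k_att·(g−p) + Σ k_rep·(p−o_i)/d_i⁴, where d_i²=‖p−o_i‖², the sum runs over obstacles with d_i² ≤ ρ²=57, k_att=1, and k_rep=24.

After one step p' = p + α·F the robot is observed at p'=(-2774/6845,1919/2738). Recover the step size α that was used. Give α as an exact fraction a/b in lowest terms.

α = 1/20

F_att = 1·(g−p) = 1·(12,-6) = (12.0000,-6.0000)
o1: d²=37 ≤ ρ²=57; F_rep = 24·(-6,1)/37² = (-0.1052,0.0175)
o2: d²=185 > ρ²=57 → inactive
F = F_att + ΣF_rep = (11.8948,-5.9825)
Δp = p'−p = (0.5947,-0.2991); α = Δx/Fx = (4071/6845) / (16284/1369) = 1/20
check: Δy/Fy = (-819/2738) / (-8190/1369) = 1/20 ✓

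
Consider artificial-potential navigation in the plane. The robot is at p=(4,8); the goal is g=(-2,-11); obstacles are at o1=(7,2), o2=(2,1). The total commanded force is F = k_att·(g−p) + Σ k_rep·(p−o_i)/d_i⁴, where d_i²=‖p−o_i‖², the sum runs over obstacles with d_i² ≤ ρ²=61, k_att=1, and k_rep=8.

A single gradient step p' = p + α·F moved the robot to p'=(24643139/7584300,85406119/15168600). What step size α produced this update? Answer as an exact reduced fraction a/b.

F_att = 1·(g−p) = 1·(-6,-19) = (-6.0000,-19.0000)
o1: d²=45 ≤ ρ²=61; F_rep = 8·(-3,6)/45² = (-0.0119,0.0237)
o2: d²=53 ≤ ρ²=61; F_rep = 8·(2,7)/53² = (0.0057,0.0199)
F = F_att + ΣF_rep = (-6.0062,-18.9564)
Δp = p'−p = (-0.7508,-2.3695); α = Δx/Fx = (-5694061/7584300) / (-11388122/1896075) = 1/8
check: Δy/Fy = (-35942681/15168600) / (-35942681/1896075) = 1/8 ✓

α = 1/8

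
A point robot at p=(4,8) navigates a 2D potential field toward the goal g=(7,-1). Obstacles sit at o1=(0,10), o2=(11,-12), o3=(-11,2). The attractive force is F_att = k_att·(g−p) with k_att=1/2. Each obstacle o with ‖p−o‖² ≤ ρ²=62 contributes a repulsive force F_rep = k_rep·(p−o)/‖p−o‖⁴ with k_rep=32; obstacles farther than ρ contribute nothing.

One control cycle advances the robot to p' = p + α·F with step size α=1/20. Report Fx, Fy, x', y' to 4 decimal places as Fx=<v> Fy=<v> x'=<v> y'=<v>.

Fx=1.8200 Fy=-4.6600 x'=4.0910 y'=7.7670

F_att = 1/2·(g−p) = 1/2·(3,-9) = (1.5000,-4.5000)
o1: d²=20 ≤ ρ²=62; F_rep = 32·(4,-2)/20² = (0.3200,-0.1600)
o2: d²=449 > ρ²=62 → inactive
o3: d²=261 > ρ²=62 → inactive
F = F_att + ΣF_rep = (1.8200,-4.6600)
p' = p + 1/20·F = (4.0910,7.7670)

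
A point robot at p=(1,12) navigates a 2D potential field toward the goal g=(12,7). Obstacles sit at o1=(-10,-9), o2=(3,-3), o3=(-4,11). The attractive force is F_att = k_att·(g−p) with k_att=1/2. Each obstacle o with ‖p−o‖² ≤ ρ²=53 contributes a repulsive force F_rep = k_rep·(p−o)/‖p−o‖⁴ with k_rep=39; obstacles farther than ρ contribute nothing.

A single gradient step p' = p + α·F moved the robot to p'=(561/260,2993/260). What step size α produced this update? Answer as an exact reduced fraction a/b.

α = 1/5

F_att = 1/2·(g−p) = 1/2·(11,-5) = (5.5000,-2.5000)
o1: d²=562 > ρ²=53 → inactive
o2: d²=229 > ρ²=53 → inactive
o3: d²=26 ≤ ρ²=53; F_rep = 39·(5,1)/26² = (0.2885,0.0577)
F = F_att + ΣF_rep = (5.7885,-2.4423)
Δp = p'−p = (1.1577,-0.4885); α = Δx/Fx = (301/260) / (301/52) = 1/5
check: Δy/Fy = (-127/260) / (-127/52) = 1/5 ✓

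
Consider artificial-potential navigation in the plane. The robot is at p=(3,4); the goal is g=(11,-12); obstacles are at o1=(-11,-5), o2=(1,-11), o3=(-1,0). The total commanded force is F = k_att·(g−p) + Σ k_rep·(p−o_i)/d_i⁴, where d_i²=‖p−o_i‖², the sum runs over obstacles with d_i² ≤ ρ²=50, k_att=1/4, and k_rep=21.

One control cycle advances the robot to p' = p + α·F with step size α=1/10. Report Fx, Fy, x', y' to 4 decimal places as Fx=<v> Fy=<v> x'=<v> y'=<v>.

Fx=2.0820 Fy=-3.9180 x'=3.2082 y'=3.6082

F_att = 1/4·(g−p) = 1/4·(8,-16) = (2.0000,-4.0000)
o1: d²=277 > ρ²=50 → inactive
o2: d²=229 > ρ²=50 → inactive
o3: d²=32 ≤ ρ²=50; F_rep = 21·(4,4)/32² = (0.0820,0.0820)
F = F_att + ΣF_rep = (2.0820,-3.9180)
p' = p + 1/10·F = (3.2082,3.6082)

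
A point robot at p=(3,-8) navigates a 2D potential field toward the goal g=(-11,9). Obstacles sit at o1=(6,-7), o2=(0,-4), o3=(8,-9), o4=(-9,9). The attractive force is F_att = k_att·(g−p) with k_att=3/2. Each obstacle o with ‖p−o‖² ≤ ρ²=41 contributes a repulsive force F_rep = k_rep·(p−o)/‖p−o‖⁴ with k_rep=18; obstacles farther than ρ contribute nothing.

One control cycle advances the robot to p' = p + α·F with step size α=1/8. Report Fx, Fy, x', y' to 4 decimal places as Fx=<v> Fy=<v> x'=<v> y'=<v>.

F_att = 3/2·(g−p) = 3/2·(-14,17) = (-21.0000,25.5000)
o1: d²=10 ≤ ρ²=41; F_rep = 18·(-3,-1)/10² = (-0.5400,-0.1800)
o2: d²=25 ≤ ρ²=41; F_rep = 18·(3,-4)/25² = (0.0864,-0.1152)
o3: d²=26 ≤ ρ²=41; F_rep = 18·(-5,1)/26² = (-0.1331,0.0266)
o4: d²=433 > ρ²=41 → inactive
F = F_att + ΣF_rep = (-21.5867,25.2314)
p' = p + 1/8·F = (0.3017,-4.8461)

Fx=-21.5867 Fy=25.2314 x'=0.3017 y'=-4.8461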